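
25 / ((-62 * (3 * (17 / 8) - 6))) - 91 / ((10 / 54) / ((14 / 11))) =-626.49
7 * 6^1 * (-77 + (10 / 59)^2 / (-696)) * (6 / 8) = -979407723 / 403796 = -2425.50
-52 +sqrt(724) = -52 +2* sqrt(181) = -25.09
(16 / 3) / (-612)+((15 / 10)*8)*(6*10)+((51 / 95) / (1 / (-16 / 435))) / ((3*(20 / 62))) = 22760889452 / 31613625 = 719.97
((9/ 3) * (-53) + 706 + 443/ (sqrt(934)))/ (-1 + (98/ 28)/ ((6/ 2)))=1329 * sqrt(934)/ 467 + 3282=3368.97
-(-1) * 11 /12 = 11 /12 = 0.92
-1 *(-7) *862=6034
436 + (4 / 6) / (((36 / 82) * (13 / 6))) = 51094 / 117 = 436.70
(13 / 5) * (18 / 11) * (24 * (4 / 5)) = 22464 / 275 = 81.69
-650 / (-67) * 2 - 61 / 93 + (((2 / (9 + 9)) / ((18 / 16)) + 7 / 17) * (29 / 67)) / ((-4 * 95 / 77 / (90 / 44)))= 47426863 / 2542248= 18.66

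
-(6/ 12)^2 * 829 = -829/ 4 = -207.25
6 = 6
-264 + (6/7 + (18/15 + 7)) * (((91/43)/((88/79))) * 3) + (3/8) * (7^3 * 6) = 10583307/18920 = 559.37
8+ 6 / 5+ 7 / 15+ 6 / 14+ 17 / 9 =755 / 63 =11.98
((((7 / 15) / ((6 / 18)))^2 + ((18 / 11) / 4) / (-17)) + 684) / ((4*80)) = 6413501 / 2992000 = 2.14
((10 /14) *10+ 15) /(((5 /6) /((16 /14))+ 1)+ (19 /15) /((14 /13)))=12400 /1627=7.62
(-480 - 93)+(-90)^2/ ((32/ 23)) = 41991/ 8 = 5248.88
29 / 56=0.52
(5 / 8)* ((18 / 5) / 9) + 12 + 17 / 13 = 705 / 52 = 13.56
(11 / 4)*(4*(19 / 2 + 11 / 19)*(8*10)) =168520 / 19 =8869.47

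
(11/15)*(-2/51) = -22/765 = -0.03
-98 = -98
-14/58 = -0.24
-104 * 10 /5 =-208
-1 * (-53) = 53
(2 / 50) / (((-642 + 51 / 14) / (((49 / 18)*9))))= -343 / 223425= -0.00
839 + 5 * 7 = 874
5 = 5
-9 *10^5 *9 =-8100000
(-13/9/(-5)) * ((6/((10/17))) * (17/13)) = 289/75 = 3.85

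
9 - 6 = 3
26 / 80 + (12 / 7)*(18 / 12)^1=811 / 280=2.90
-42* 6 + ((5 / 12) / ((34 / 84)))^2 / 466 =-135750167 / 538696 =-252.00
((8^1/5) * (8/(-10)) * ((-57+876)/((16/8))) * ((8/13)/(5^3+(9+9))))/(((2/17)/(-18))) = 1233792/3575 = 345.12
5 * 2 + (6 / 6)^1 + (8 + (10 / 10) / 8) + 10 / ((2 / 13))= 673 / 8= 84.12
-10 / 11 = -0.91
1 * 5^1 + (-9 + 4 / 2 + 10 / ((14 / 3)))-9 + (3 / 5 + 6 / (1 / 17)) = 3281 / 35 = 93.74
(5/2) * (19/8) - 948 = -942.06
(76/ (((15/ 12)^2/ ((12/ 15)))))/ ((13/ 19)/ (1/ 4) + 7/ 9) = 11.07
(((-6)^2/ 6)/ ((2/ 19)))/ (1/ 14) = 798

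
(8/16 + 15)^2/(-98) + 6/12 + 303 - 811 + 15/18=-598723/1176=-509.12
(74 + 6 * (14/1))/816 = 79/408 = 0.19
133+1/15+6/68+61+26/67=6647533/34170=194.54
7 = 7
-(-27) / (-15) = -9 / 5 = -1.80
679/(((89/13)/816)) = 7202832/89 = 80930.70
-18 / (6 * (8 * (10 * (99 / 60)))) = -1 / 44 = -0.02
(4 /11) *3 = 12 /11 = 1.09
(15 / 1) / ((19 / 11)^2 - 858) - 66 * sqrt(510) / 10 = -33 * sqrt(510) / 5 - 1815 / 103457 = -149.07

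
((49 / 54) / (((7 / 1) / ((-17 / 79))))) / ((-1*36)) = 119 / 153576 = 0.00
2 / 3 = 0.67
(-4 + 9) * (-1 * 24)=-120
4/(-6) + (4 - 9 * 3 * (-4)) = 334/3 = 111.33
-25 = -25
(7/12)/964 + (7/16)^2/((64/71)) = 2522485/11845632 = 0.21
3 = 3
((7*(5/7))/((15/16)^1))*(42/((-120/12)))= -112/5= -22.40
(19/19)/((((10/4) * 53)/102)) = 0.77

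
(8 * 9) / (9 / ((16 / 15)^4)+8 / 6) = 14155776 / 1629019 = 8.69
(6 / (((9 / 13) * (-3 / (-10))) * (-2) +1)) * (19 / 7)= 195 / 7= 27.86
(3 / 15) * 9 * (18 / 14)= 81 / 35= 2.31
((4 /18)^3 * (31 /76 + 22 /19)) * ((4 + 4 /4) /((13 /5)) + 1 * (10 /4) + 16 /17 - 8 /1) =-8155 /180063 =-0.05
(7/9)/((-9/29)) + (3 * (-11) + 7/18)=-5689/162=-35.12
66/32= 33/16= 2.06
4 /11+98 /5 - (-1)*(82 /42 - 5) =19538 /1155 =16.92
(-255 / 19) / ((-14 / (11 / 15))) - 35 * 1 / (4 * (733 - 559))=60421 / 92568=0.65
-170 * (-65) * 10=110500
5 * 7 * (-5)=-175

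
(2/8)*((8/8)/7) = 1/28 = 0.04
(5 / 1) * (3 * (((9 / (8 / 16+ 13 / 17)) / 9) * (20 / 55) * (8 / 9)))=5440 / 1419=3.83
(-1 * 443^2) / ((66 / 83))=-16288667 / 66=-246797.98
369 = 369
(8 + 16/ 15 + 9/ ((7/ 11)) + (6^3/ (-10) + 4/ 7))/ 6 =229/ 630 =0.36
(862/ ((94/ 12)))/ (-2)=-2586/ 47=-55.02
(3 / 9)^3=1 / 27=0.04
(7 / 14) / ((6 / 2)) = 1 / 6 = 0.17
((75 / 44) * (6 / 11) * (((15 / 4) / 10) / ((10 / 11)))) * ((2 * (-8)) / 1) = -135 / 22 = -6.14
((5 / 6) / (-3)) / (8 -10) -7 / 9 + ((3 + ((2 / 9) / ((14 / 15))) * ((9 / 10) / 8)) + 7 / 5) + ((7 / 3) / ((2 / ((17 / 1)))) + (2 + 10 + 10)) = 45.62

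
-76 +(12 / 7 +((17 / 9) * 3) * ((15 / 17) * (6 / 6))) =-485 / 7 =-69.29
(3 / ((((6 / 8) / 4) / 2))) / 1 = 32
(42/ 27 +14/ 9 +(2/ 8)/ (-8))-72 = -19849/ 288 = -68.92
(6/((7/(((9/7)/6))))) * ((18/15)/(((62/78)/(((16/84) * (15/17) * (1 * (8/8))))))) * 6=50544/180761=0.28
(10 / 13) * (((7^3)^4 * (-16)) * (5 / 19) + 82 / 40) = -22146059520821 / 494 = -44830080001.66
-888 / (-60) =74 / 5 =14.80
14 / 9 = 1.56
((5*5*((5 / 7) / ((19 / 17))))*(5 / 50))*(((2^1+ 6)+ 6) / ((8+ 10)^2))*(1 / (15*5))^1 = 17 / 18468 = 0.00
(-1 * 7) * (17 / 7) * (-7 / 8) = 119 / 8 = 14.88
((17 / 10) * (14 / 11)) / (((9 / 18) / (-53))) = -12614 / 55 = -229.35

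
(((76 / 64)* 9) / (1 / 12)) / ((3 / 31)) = 5301 / 4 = 1325.25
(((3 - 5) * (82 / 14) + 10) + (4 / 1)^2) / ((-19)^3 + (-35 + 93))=-100 / 47607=-0.00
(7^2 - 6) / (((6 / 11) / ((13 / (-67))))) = -6149 / 402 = -15.30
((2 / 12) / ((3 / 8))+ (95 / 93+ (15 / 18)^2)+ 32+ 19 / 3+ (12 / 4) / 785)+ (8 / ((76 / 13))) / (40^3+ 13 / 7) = 302000067474821 / 7457239106820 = 40.50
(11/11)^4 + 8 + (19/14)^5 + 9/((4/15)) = 25468075/537824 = 47.35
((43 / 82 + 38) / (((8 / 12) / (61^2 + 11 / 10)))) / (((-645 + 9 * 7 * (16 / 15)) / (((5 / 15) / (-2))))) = 4354857 / 70192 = 62.04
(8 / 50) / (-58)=-2 / 725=-0.00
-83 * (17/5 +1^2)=-1826/5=-365.20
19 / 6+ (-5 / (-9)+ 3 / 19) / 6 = 3371 / 1026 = 3.29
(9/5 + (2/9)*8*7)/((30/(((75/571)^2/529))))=16025/1034854134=0.00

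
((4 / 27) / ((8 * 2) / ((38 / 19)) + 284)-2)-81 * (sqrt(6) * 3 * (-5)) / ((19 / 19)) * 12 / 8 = -3941 / 1971 + 3645 * sqrt(6) / 2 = 4462.20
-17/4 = -4.25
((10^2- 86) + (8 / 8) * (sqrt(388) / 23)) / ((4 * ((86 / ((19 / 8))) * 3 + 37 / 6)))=57 * sqrt(97) / 301001 + 399 / 13087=0.03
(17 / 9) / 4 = 17 / 36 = 0.47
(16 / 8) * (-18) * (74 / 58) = -1332 / 29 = -45.93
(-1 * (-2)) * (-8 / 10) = -8 / 5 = -1.60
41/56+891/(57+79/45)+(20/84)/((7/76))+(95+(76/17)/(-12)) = 498234953/4404904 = 113.11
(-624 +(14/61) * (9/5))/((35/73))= -13884162/10675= -1300.62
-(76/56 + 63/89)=-2573/1246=-2.07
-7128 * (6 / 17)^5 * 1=-55427328 / 1419857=-39.04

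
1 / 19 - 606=-605.95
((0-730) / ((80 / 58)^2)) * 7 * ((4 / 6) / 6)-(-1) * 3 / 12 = -429391 / 1440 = -298.19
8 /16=1 /2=0.50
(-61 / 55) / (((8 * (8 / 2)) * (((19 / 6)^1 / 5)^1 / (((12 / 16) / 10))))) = -549 / 133760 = -0.00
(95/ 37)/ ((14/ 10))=475/ 259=1.83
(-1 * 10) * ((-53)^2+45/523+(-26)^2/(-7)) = -99305160/3661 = -27125.15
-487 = -487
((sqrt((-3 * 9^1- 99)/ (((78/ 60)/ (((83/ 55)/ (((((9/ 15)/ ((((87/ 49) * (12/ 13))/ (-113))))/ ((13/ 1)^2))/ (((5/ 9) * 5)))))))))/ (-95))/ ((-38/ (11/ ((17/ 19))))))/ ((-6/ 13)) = -13 * sqrt(314149605)/ 766479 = -0.30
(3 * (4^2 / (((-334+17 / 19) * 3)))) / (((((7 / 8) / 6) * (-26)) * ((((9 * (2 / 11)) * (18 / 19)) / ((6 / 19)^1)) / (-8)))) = -107008 / 5183451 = -0.02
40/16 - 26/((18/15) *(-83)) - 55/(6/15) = -33550/249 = -134.74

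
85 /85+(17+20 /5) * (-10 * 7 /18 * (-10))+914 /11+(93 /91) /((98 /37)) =265201103 /294294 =901.14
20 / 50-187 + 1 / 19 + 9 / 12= -70603 / 380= -185.80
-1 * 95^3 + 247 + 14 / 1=-857114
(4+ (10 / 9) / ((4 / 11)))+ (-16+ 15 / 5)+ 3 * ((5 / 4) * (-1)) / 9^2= -647 / 108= -5.99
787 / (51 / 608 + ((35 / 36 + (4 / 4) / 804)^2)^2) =63262676239538976 / 78929286571619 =801.51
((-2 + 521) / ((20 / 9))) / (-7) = -4671 / 140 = -33.36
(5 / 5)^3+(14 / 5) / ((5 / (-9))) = -101 / 25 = -4.04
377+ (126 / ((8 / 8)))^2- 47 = 16206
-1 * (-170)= 170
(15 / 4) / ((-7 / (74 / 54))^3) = -253265 / 9001692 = -0.03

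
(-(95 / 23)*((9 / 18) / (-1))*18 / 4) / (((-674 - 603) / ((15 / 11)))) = -12825 / 1292324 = -0.01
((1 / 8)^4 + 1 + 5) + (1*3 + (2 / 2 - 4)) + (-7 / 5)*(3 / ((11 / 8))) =663607 / 225280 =2.95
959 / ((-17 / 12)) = -11508 / 17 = -676.94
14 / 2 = 7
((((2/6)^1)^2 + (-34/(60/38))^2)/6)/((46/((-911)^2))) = 43302788017/31050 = 1394614.75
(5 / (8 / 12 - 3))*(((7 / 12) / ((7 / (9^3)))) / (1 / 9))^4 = -191491008272.55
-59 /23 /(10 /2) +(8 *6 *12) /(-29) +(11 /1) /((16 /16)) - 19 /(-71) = -2156521 /236785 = -9.11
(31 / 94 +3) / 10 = 313 / 940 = 0.33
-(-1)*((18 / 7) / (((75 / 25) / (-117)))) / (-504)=39 / 196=0.20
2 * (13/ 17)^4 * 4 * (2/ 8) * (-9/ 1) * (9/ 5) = -4626882/ 417605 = -11.08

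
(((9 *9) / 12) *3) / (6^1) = 3.38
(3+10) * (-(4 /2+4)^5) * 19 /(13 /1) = -147744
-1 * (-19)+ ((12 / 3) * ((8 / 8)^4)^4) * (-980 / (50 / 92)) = -35969 / 5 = -7193.80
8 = 8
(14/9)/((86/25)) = 175/387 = 0.45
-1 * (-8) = 8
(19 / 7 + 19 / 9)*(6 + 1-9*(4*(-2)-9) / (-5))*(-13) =466336 / 315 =1480.43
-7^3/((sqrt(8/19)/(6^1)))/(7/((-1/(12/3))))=147 * sqrt(38)/8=113.27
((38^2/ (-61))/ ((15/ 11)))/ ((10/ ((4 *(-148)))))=4701664/ 4575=1027.69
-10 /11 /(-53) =10 /583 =0.02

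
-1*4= -4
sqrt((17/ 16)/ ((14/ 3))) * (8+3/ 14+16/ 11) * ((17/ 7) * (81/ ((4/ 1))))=2050353 * sqrt(714)/ 241472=226.89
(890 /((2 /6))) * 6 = 16020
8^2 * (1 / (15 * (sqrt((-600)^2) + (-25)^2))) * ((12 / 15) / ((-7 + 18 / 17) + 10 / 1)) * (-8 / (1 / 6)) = -69632 / 2113125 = -0.03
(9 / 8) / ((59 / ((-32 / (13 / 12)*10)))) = -4320 / 767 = -5.63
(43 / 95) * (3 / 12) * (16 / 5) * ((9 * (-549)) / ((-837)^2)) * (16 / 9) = -167872 / 36974475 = -0.00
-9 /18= -1 /2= -0.50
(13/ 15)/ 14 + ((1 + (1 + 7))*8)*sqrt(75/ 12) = 37813/ 210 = 180.06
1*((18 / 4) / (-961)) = -9 / 1922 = -0.00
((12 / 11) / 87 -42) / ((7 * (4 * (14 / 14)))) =-6697 / 4466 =-1.50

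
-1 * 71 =-71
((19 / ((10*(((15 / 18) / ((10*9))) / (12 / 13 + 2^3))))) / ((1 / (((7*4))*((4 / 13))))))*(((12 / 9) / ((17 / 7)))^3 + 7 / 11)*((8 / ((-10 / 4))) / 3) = -9242218194944 / 684995025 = -13492.39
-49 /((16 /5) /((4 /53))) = -245 /212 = -1.16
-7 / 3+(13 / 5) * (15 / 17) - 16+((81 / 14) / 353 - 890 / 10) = -26470163 / 252042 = -105.02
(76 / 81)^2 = 5776 / 6561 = 0.88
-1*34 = -34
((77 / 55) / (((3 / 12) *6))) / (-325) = -0.00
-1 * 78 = -78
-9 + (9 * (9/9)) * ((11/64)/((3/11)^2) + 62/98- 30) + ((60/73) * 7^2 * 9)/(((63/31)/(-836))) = -34192288357/228928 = -149358.26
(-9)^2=81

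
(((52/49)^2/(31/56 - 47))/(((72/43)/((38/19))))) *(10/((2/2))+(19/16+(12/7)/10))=-92450774/281025045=-0.33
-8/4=-2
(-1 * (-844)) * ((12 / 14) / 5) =5064 / 35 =144.69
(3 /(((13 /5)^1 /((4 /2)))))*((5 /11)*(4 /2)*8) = 16.78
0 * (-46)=0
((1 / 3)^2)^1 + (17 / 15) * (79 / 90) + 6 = 7.11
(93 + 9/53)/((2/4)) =9876/53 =186.34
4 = 4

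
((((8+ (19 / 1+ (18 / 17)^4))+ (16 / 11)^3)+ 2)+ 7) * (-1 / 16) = -1120954327 / 444665804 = -2.52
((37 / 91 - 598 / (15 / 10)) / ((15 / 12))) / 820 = -4349 / 11193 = -0.39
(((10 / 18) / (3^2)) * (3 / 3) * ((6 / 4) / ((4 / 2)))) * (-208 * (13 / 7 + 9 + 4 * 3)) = -41600 / 189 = -220.11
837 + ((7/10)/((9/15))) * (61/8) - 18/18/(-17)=690299/816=845.95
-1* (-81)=81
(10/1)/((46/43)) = 215/23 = 9.35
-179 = -179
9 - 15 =-6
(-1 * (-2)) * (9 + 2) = 22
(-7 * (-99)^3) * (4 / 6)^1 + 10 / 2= 4528067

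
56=56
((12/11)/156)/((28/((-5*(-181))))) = 905/4004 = 0.23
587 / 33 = 17.79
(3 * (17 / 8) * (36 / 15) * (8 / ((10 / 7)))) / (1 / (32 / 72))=952 / 25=38.08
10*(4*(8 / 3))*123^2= 1613760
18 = 18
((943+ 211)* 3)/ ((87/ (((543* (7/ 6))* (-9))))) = -6579531/ 29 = -226880.38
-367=-367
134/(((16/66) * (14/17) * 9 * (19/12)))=12529/266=47.10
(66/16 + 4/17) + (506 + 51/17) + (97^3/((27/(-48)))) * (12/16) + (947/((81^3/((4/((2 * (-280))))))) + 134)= -3076697885180603/2529659160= -1216249.97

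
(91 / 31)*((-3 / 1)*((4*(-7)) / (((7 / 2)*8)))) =273 / 31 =8.81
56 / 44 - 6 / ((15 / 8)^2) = -358 / 825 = -0.43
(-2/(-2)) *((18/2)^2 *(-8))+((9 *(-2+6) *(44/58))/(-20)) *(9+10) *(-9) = -60102/145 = -414.50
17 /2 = 8.50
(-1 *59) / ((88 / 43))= -2537 / 88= -28.83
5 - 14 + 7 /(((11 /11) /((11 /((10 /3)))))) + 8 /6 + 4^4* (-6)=-45617 /30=-1520.57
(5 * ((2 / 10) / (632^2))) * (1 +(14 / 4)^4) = 2417 / 6390784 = 0.00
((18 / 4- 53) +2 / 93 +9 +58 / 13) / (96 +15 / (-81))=-762039 / 2085122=-0.37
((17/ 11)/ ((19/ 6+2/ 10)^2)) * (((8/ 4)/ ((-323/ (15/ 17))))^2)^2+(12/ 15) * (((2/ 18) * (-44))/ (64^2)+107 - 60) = 2599091572460600920300783/ 69126531348104605013760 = 37.60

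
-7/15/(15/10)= -14/45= -0.31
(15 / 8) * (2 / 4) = 15 / 16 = 0.94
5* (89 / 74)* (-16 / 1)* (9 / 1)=-32040 / 37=-865.95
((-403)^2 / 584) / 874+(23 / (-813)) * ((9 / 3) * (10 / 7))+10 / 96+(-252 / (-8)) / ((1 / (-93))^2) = 272443.80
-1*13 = -13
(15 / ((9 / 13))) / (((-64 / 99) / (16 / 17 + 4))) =-45045 / 272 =-165.61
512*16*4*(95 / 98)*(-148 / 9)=-230359040 / 441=-522356.10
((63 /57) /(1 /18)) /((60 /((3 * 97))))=18333 /190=96.49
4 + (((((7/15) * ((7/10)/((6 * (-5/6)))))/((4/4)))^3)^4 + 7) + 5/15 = 358998656272888375174981380566414401/31676352024078369140625000000000000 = 11.33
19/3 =6.33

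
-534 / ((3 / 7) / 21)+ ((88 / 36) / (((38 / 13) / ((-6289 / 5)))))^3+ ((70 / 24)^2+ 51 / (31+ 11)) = -11877358837785269 / 10206000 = -1163762378.78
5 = 5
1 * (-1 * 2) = -2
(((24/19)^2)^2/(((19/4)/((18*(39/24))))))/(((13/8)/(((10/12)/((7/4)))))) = 79626240/17332693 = 4.59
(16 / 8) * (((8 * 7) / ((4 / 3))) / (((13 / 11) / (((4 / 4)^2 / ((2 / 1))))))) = 462 / 13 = 35.54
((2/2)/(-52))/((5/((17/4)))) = -17/1040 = -0.02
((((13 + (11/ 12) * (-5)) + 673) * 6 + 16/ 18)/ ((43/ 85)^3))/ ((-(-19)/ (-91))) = -4113666568375/ 27191394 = -151285.61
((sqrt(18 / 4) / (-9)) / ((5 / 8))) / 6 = -2* sqrt(2) / 45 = -0.06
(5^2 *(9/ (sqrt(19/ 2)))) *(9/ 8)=82.12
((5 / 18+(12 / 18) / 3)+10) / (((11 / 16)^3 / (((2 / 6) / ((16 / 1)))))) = 896 / 1331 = 0.67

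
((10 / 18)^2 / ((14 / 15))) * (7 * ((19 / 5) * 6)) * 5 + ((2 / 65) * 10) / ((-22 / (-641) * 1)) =351163 / 1287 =272.85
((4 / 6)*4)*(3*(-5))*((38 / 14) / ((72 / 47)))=-4465 / 63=-70.87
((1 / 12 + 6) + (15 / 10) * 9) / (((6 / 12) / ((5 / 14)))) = 1175 / 84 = 13.99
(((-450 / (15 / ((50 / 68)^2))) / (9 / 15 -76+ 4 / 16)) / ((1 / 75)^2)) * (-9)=-527343750 / 48263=-10926.46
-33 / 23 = -1.43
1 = 1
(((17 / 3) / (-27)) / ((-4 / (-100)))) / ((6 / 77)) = -32725 / 486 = -67.34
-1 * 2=-2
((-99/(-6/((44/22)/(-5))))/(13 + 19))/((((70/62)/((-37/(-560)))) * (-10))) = 37851/31360000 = 0.00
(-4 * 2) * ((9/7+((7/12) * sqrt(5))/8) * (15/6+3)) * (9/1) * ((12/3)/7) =-14256/49-33 * sqrt(5)/2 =-327.83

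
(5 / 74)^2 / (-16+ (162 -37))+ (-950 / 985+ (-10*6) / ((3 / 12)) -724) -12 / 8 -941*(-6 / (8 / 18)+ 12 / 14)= 8996898223715 / 823103036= 10930.46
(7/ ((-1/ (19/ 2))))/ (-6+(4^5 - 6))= -133/ 2024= -0.07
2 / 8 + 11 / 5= 49 / 20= 2.45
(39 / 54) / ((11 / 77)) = 91 / 18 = 5.06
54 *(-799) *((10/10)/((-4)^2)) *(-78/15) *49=13742001/20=687100.05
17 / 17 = 1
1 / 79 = 0.01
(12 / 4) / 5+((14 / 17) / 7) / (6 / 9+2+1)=591 / 935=0.63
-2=-2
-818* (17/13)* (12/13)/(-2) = 83436/169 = 493.70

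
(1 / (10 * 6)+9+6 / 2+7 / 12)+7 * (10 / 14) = 88 / 5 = 17.60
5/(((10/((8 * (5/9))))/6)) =40/3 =13.33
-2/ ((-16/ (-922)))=-461/ 4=-115.25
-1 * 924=-924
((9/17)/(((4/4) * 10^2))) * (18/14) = 81/11900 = 0.01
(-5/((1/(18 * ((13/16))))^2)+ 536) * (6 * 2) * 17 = -1741191/16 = -108824.44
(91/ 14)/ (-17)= -13/ 34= -0.38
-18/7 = -2.57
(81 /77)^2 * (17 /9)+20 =130973 /5929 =22.09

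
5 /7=0.71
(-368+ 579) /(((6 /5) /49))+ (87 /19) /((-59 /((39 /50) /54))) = 965834791 /112100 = 8615.83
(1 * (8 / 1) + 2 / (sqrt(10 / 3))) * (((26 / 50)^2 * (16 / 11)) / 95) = 2704 * sqrt(30) / 3265625 + 21632 / 653125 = 0.04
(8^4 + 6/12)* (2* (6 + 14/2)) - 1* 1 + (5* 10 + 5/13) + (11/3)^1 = 4155920/39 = 106562.05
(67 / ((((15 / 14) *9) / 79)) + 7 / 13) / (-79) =-964271 / 138645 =-6.95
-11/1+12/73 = -791/73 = -10.84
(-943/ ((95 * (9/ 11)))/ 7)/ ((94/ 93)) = -321563/ 187530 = -1.71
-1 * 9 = -9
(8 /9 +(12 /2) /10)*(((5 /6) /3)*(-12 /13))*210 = -9380 /117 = -80.17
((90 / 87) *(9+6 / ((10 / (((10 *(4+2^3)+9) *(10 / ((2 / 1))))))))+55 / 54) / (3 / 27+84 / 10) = 48.25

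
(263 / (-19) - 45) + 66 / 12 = -53.34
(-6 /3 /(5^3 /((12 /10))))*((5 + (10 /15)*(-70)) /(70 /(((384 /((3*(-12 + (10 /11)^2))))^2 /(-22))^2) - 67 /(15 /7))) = -174151532544 /6378163768403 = -0.03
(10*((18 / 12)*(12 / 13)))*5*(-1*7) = -6300 / 13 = -484.62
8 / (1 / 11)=88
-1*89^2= -7921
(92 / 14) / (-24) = -23 / 84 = -0.27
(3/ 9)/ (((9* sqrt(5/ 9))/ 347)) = 347* sqrt(5)/ 45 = 17.24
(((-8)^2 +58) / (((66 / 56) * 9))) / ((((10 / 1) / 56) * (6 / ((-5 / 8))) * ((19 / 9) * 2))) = -2989 / 1881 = -1.59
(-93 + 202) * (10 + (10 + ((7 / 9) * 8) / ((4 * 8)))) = 79243 / 36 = 2201.19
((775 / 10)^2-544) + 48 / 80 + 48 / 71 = 7758207 / 1420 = 5463.53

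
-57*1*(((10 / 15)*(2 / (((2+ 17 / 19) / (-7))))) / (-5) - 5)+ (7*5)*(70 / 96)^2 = 169077793 / 633600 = 266.85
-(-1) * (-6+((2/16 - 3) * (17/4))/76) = -14983/2432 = -6.16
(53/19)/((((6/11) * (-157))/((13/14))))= -0.03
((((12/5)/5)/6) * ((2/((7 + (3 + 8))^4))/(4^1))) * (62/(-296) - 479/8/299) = -1343/8602588800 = -0.00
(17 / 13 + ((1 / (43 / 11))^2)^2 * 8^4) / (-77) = -837723585 / 3422219801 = -0.24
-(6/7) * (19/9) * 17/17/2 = -19/21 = -0.90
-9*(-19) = 171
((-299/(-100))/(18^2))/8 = 299/259200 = 0.00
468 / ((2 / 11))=2574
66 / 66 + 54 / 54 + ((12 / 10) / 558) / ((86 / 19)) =79999 / 39990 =2.00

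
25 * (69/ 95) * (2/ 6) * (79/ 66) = 9085/ 1254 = 7.24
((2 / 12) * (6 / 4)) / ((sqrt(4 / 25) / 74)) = 185 / 4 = 46.25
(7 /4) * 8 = 14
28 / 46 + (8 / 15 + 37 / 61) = 36799 / 21045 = 1.75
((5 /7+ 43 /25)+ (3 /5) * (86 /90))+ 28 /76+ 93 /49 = 5.27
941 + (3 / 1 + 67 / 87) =82195 / 87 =944.77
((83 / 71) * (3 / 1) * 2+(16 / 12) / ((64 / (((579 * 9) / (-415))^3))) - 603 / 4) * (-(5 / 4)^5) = 375483604371675 / 665139232768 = 564.52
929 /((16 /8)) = 929 /2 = 464.50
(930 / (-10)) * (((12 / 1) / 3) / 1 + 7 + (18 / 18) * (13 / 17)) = -18600 / 17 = -1094.12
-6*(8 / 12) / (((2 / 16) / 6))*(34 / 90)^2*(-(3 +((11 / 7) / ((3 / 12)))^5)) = 610244613184 / 2268945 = 268955.23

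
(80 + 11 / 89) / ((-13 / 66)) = -470646 / 1157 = -406.78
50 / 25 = 2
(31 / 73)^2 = 961 / 5329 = 0.18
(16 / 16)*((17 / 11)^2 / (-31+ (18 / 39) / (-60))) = -37570 / 487751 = -0.08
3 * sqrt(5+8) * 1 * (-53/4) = -159 * sqrt(13)/4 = -143.32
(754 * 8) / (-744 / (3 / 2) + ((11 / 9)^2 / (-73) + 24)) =-35667216 / 2791057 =-12.78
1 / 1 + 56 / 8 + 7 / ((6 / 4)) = 12.67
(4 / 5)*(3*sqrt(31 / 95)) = 12*sqrt(2945) / 475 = 1.37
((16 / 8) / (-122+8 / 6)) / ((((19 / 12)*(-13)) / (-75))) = -2700 / 44707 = -0.06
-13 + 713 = 700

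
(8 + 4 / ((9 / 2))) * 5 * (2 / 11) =800 / 99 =8.08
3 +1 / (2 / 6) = 6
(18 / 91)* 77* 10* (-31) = -4721.54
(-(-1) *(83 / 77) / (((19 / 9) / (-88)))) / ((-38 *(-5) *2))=-1494 / 12635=-0.12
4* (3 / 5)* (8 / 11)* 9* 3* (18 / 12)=3888 / 55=70.69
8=8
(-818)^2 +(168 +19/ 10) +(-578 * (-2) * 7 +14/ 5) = 6773887/ 10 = 677388.70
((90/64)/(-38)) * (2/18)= -5/1216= -0.00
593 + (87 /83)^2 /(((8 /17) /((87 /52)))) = 1710628183 /2865824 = 596.91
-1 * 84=-84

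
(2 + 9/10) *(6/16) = 87/80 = 1.09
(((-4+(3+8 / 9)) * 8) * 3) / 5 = -8 / 15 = -0.53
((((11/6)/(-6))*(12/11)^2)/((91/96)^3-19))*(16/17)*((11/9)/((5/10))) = 12582912/272959021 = 0.05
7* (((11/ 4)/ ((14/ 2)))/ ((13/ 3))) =33/ 52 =0.63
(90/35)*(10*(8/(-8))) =-180/7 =-25.71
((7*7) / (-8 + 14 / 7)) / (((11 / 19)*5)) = -2.82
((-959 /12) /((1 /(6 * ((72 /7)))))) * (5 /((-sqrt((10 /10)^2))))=24660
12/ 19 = 0.63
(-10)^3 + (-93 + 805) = -288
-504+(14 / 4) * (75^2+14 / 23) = 882539 / 46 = 19185.63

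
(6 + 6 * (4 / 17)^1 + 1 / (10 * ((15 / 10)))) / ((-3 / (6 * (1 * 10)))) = -7628 / 51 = -149.57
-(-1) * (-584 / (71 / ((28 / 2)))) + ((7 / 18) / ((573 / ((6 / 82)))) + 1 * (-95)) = -2103233821 / 10008018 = -210.15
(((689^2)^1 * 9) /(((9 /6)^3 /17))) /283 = 64562056 /849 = 76044.82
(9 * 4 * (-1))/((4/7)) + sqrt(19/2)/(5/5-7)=-63-sqrt(38)/12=-63.51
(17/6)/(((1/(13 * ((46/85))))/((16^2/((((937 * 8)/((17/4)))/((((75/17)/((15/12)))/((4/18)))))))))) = 43056/937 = 45.95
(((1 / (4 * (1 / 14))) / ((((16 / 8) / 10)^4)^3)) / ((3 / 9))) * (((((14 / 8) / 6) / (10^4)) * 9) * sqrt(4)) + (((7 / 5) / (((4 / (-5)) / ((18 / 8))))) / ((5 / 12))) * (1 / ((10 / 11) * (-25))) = 107666048889 / 80000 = 1345825.61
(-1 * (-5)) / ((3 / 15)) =25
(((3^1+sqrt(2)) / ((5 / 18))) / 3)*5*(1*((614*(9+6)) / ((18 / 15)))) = 203274.53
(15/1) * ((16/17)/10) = 24/17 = 1.41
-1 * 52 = -52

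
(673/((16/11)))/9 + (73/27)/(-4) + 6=24509/432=56.73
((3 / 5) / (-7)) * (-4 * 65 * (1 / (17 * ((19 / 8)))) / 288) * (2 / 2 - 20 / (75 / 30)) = -13 / 969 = -0.01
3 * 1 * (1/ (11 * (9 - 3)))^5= 1/ 417444192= 0.00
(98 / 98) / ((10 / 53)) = 53 / 10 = 5.30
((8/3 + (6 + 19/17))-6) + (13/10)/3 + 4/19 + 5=30453/3230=9.43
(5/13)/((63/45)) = 25/91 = 0.27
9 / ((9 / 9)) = 9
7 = 7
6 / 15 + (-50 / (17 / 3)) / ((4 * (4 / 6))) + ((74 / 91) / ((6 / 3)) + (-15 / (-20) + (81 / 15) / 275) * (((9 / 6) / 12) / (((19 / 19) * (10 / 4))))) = -419256049 / 170170000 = -2.46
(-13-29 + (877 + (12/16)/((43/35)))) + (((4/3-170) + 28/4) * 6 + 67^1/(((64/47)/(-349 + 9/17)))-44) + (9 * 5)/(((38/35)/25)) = -16288.05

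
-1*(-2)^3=8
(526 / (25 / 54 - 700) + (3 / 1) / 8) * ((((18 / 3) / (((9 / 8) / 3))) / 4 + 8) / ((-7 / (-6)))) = -1025163 / 264425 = -3.88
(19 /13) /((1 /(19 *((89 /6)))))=32129 /78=411.91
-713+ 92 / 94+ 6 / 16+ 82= -236747 / 376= -629.65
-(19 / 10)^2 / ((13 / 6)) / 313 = -1083 / 203450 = -0.01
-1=-1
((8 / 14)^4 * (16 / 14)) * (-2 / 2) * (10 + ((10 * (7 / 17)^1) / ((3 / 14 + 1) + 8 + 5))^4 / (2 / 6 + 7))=-29510212087765626880 / 24215357015267658317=-1.22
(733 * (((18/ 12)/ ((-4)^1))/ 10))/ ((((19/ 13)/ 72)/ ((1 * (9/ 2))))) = -2315547/ 380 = -6093.54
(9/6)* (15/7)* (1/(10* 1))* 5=45/28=1.61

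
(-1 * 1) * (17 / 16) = -1.06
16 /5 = 3.20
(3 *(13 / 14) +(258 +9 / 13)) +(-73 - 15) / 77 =47381 / 182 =260.34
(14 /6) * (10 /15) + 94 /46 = 745 /207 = 3.60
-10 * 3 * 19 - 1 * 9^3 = -1299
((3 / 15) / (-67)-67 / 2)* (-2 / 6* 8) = 89.34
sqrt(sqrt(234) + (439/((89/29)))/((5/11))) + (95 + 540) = sqrt(594075 * sqrt(26) + 62318245)/445 + 635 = 653.17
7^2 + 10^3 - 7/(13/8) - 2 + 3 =13594/13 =1045.69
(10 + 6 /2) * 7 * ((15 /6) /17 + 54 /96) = 17563 /272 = 64.57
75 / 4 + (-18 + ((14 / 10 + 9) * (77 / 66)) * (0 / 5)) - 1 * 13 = -49 / 4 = -12.25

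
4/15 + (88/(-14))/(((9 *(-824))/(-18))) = 0.25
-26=-26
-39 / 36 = -13 / 12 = -1.08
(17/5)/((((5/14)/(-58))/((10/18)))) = -13804/45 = -306.76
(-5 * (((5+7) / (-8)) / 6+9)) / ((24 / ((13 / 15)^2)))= -1183 / 864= -1.37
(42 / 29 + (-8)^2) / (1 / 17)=32266 / 29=1112.62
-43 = -43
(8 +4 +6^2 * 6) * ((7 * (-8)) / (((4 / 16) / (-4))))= 204288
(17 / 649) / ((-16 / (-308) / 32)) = 16.14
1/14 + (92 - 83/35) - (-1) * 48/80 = 90.30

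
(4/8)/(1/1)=0.50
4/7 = 0.57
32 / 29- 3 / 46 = 1385 / 1334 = 1.04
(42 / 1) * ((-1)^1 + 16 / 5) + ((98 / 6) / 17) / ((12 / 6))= 47369 / 510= 92.88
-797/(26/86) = -34271/13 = -2636.23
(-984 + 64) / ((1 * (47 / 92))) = -84640 / 47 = -1800.85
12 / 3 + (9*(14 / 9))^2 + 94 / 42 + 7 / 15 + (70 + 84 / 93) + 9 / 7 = 894779 / 3255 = 274.89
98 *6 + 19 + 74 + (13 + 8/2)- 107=591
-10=-10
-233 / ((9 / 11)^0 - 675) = 233 / 674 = 0.35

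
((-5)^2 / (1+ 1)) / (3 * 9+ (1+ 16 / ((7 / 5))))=175 / 552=0.32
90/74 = 45/37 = 1.22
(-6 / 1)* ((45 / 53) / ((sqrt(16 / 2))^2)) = -135 / 212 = -0.64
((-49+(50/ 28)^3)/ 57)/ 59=-118831/ 9228072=-0.01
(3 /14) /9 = 1 /42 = 0.02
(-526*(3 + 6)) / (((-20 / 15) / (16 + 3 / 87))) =3301965 / 58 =56930.43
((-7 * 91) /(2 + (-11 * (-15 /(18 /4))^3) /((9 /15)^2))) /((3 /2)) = -51597 /137743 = -0.37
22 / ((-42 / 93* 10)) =-4.87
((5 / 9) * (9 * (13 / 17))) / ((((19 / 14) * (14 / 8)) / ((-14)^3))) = -1426880 / 323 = -4417.59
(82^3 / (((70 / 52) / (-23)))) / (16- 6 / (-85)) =-2802603544 / 4781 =-586196.10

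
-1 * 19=-19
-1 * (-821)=821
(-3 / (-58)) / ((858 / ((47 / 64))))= 47 / 1061632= 0.00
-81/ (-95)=81/ 95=0.85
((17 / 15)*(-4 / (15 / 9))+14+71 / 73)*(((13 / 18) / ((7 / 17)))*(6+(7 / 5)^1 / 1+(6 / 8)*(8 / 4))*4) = 439818509 / 574875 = 765.07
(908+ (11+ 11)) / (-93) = -10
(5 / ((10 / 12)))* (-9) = -54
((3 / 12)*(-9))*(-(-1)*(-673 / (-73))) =-6057 / 292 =-20.74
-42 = -42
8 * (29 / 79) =232 / 79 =2.94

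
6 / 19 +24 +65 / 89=42353 / 1691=25.05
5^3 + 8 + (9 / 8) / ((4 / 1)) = 4265 / 32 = 133.28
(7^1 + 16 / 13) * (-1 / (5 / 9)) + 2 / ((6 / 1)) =-2824 / 195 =-14.48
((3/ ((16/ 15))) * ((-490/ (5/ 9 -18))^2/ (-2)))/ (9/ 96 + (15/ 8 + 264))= -4.17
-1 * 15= -15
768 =768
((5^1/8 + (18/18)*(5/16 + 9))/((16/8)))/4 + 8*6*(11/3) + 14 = 24479/128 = 191.24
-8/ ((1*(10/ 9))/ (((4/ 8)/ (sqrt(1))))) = -18/ 5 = -3.60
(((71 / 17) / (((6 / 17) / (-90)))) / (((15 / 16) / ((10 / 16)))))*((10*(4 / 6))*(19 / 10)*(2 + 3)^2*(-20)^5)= 2158400000000 / 3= 719466666666.67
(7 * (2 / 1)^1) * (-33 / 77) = -6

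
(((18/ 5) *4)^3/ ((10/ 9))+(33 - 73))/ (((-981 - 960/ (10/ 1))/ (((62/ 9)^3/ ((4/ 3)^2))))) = -24646332628/ 54523125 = -452.03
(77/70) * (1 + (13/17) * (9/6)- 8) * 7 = -45.07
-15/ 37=-0.41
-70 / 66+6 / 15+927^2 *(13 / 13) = 859328.34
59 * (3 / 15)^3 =59 / 125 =0.47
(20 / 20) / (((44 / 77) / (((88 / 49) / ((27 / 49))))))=154 / 27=5.70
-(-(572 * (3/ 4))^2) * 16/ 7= 2944656/ 7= 420665.14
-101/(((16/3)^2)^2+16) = -8181/66832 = -0.12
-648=-648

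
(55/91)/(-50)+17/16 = 7647/7280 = 1.05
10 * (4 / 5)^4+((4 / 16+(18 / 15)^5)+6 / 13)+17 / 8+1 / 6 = 9.59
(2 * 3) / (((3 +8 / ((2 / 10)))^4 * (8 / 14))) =21 / 6837602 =0.00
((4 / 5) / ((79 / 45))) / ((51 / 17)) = 12 / 79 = 0.15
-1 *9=-9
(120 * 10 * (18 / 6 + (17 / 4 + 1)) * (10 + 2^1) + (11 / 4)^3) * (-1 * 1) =-7604531 / 64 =-118820.80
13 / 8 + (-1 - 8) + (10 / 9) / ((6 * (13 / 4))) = -20549 / 2808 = -7.32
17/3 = 5.67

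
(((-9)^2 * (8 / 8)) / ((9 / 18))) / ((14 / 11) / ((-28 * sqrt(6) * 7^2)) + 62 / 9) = 4715172 * sqrt(6) / 8934101765 + 210095490528 / 8934101765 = 23.52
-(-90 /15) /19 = 6 /19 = 0.32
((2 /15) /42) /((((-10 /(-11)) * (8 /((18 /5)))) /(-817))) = -8987 /7000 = -1.28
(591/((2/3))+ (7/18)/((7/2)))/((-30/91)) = -1452269/540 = -2689.39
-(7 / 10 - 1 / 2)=-1 / 5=-0.20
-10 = -10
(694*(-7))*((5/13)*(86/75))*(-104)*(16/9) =53476864/135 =396124.92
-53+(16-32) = -69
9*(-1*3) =-27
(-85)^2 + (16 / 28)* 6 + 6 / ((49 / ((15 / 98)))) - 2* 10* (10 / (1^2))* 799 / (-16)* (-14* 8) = -2668403098 / 2401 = -1111371.55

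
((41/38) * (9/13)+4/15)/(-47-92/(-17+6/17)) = -2125613/86971170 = -0.02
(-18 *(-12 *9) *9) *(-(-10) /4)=43740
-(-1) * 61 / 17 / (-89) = -61 / 1513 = -0.04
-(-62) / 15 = 62 / 15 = 4.13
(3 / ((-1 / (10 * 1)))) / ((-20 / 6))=9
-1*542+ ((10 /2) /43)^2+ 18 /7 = -6981649 /12943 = -539.42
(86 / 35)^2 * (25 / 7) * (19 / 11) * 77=140524 / 49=2867.84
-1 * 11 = -11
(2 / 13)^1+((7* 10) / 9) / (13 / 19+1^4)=8933 / 1872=4.77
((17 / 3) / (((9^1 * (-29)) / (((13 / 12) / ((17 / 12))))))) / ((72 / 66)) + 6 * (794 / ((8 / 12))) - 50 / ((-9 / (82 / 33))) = 740007203 / 103356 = 7159.79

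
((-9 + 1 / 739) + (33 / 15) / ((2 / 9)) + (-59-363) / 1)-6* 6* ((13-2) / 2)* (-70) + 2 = 13440.90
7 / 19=0.37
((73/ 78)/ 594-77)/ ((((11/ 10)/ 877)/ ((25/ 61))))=-391086200875/ 15544386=-25159.32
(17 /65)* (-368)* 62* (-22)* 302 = 2577021568 /65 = 39646485.66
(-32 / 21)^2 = 1024 / 441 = 2.32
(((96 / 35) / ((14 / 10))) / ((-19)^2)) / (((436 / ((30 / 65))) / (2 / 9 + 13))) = 272 / 3580759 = 0.00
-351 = -351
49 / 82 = 0.60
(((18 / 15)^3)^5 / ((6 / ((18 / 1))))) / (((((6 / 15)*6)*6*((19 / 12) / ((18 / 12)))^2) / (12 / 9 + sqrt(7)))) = 11.46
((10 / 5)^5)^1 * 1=32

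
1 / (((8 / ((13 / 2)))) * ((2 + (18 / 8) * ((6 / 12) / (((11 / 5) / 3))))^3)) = 553696 / 30080231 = 0.02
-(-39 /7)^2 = -1521 /49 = -31.04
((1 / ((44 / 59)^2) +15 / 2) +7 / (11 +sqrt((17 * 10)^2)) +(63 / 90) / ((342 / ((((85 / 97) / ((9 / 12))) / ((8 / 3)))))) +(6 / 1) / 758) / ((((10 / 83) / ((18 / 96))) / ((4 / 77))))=1708727119779821 / 2261624208708480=0.76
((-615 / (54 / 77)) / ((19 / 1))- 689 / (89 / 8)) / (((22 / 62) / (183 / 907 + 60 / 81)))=-2354009009159 / 8199358002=-287.10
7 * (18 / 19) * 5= 630 / 19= 33.16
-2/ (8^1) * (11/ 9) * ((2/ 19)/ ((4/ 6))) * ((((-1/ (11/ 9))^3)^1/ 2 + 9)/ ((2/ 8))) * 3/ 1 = -23229/ 4598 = -5.05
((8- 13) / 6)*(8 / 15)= -4 / 9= -0.44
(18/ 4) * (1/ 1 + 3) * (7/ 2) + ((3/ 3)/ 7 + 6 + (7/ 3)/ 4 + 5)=6277/ 84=74.73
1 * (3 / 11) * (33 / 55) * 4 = 36 / 55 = 0.65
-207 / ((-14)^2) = -207 / 196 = -1.06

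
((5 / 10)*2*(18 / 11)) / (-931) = -18 / 10241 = -0.00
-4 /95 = -0.04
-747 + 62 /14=-5198 /7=-742.57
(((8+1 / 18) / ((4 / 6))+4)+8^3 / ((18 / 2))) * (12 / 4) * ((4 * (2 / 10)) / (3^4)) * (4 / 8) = 2627 / 2430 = 1.08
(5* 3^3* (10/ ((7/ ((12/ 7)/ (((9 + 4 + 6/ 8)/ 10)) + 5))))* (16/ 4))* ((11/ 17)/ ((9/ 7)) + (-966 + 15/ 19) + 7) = -803478273000/ 174097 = -4615118.43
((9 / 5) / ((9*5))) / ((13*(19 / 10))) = 2 / 1235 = 0.00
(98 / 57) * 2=196 / 57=3.44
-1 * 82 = -82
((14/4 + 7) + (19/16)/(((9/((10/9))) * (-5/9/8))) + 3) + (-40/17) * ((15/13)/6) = 43505/3978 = 10.94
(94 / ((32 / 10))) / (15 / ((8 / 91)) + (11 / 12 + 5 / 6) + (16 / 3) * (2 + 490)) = 235 / 22371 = 0.01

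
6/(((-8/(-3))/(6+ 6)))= 27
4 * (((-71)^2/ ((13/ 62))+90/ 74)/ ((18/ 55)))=1272110290/ 4329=293857.77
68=68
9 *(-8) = -72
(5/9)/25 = 1/45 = 0.02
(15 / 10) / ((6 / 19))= 19 / 4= 4.75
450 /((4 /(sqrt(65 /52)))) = 225 * sqrt(5) /4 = 125.78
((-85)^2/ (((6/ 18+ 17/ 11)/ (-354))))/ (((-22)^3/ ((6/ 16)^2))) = 34528275/ 1920512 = 17.98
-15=-15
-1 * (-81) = 81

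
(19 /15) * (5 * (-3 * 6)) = -114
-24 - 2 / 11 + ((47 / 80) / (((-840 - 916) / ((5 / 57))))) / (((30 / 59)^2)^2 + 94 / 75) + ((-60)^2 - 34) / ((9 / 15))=125104752635451471737 / 21135588907475328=5919.15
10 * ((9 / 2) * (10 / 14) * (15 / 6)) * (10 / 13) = 5625 / 91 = 61.81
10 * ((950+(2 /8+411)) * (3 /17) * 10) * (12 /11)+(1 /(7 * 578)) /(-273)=28945916999 /1104558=26205.88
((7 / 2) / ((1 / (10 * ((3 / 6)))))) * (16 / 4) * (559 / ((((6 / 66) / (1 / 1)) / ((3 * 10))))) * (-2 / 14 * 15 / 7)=-3952928.57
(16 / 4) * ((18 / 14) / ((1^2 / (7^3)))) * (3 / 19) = 5292 / 19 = 278.53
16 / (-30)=-0.53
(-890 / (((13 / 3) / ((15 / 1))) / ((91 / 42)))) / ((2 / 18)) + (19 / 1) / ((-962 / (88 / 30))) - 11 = -433520908 / 7215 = -60086.06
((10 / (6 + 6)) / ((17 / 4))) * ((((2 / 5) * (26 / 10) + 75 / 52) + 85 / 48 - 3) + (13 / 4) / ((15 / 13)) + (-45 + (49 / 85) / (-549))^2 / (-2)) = -456785242504397 / 2310021656280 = -197.74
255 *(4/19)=1020/19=53.68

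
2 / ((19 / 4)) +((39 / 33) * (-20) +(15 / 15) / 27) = -130795 / 5643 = -23.18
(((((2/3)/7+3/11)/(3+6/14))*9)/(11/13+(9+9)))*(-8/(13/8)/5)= -136/2695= -0.05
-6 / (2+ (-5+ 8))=-6 / 5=-1.20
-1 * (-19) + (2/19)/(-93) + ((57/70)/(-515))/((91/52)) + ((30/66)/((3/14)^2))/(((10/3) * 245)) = 15540513729/817487825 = 19.01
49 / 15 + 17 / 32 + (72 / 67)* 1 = 156701 / 32160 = 4.87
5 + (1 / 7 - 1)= 29 / 7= 4.14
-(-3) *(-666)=-1998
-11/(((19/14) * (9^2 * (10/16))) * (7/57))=-176/135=-1.30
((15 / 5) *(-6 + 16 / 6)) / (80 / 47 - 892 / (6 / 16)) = 705 / 167576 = 0.00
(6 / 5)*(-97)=-582 / 5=-116.40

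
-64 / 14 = -32 / 7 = -4.57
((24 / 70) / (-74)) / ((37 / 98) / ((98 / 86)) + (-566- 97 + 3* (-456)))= 4116 / 1803985135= 0.00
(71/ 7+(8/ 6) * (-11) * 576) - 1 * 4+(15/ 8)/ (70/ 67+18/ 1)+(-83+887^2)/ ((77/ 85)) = 61450577371/ 71456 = 859977.85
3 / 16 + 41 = 659 / 16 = 41.19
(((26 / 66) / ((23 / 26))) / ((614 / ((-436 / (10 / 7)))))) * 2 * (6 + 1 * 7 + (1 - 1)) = -6705244 / 1165065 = -5.76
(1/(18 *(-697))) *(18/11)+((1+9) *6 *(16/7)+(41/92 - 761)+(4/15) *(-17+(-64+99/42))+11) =-15636796051/24687740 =-633.38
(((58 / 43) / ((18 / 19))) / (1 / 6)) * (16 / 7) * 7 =17632 / 129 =136.68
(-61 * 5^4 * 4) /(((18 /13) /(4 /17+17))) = -290436250 /153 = -1898276.14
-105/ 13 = -8.08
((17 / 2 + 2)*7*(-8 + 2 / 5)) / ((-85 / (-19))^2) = -1008273 / 36125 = -27.91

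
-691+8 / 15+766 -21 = 818 / 15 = 54.53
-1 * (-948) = 948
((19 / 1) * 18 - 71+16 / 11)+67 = 3734 / 11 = 339.45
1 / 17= 0.06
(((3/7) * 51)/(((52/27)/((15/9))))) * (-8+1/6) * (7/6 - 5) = 826965/1456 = 567.97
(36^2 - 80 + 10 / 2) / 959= 1221 / 959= 1.27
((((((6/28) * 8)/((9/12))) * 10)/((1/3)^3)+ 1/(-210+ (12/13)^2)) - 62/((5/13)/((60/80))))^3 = 28920461434261284361753007/236665506709303875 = 122199731.75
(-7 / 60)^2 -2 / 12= -551 / 3600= -0.15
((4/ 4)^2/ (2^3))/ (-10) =-1/ 80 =-0.01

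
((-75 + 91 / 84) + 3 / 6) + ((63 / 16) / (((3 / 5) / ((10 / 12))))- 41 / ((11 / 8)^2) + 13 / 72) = -3117269 / 34848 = -89.45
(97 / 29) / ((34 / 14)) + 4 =2651 / 493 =5.38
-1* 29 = -29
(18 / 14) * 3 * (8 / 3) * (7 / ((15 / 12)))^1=288 / 5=57.60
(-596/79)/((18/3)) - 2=-772/237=-3.26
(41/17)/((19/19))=2.41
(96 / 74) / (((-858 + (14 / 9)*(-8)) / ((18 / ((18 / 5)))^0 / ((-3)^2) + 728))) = -157272 / 144929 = -1.09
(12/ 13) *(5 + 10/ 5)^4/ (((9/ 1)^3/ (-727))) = -6982108/ 3159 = -2210.23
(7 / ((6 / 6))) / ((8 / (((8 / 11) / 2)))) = 7 / 22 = 0.32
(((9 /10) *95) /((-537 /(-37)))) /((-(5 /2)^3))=-8436 /22375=-0.38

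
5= 5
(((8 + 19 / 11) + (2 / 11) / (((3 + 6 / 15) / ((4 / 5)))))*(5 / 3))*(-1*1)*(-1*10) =30450 / 187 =162.83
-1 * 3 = -3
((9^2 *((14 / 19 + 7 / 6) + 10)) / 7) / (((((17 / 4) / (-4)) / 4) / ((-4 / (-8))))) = -586224 / 2261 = -259.28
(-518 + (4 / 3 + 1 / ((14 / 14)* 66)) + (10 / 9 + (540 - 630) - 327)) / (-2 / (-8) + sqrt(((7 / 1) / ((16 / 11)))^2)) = -1477144 / 8019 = -184.21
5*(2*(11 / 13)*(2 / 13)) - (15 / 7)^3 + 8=-31179 / 57967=-0.54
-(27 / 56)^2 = -0.23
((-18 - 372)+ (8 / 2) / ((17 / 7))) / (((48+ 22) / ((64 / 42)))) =-105632 / 12495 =-8.45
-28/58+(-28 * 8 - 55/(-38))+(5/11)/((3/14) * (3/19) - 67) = -48161315915/215929186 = -223.04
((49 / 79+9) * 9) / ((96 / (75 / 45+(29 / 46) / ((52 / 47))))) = 1524655 / 755872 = 2.02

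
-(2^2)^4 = -256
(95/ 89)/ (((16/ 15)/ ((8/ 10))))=285/ 356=0.80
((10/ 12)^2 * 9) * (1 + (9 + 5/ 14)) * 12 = 10875/ 14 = 776.79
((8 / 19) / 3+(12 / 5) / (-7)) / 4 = -101 / 1995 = -0.05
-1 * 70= -70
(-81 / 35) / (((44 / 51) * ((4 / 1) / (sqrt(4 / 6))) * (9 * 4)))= -153 * sqrt(6) / 24640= -0.02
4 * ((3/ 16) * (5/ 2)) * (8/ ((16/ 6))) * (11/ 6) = 165/ 16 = 10.31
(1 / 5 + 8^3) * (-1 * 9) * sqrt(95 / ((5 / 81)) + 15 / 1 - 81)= -23049 * sqrt(1473) / 5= -176922.66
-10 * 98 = -980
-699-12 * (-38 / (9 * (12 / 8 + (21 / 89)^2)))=-49272581 / 73935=-666.43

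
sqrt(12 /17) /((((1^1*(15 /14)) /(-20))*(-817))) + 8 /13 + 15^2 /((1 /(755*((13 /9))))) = 112*sqrt(51) /41667 + 3189883 /13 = 245375.63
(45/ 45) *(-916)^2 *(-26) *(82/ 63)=-1788867392/ 63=-28394720.51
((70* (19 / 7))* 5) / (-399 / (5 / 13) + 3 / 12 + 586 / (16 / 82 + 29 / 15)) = -24871000 / 19944787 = -1.25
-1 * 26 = -26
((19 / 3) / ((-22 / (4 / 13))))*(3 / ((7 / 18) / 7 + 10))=-0.03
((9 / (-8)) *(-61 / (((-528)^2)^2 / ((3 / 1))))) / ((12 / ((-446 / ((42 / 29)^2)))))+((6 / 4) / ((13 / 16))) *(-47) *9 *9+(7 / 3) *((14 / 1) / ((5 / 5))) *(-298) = -53113653639170052031 / 3168510104567808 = -16762.97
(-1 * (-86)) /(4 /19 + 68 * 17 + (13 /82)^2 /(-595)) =6537274520 /87889131829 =0.07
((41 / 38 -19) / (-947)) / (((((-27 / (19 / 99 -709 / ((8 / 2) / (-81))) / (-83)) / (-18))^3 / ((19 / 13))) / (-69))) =548661810637059473405786050421 / 573376847472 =956895649093770832.07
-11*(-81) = 891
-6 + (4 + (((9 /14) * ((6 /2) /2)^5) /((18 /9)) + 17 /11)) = 1.99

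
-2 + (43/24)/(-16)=-811/384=-2.11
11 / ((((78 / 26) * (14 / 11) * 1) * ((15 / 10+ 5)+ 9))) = 121 / 651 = 0.19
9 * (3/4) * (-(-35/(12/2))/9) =35/8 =4.38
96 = 96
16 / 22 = 0.73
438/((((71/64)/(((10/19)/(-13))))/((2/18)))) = -93440/52611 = -1.78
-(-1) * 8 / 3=8 / 3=2.67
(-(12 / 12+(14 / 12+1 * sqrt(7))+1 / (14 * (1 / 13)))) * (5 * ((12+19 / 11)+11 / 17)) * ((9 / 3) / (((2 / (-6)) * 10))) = 12096 * sqrt(7) / 187+37440 / 187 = 371.35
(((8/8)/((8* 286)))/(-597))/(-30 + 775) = -1/1017622320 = -0.00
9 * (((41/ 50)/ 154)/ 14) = 369/ 107800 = 0.00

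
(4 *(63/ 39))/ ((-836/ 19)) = -21/ 143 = -0.15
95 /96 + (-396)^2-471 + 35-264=14987231 /96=156116.99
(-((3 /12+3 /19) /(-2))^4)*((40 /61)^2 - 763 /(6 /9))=7863013869049 /3972501020672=1.98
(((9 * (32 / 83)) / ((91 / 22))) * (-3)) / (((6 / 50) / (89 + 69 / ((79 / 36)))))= -1507176000 / 596687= -2525.91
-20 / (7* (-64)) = 5 / 112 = 0.04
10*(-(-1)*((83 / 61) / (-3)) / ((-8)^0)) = -830 / 183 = -4.54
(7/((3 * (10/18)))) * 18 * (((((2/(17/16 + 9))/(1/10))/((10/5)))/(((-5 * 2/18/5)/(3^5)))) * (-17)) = 64245312/23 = 2793274.43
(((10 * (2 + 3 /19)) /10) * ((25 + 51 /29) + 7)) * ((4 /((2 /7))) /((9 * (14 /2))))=80278 /4959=16.19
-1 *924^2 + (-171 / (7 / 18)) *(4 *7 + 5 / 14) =-42446007 / 49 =-866245.04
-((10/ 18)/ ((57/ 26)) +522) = -267916/ 513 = -522.25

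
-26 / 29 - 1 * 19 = -19.90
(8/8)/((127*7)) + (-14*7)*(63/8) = -2744339/3556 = -771.75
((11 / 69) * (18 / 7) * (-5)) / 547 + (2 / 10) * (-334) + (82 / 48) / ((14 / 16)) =-85668979 / 1321005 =-64.85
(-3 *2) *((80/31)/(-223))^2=-38400/47789569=-0.00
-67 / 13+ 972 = 966.85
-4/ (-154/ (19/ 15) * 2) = 0.02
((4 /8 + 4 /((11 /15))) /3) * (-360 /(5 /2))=-3144 /11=-285.82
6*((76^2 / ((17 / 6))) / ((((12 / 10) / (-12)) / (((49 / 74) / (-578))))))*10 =254721600 / 181781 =1401.26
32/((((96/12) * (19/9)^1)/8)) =288/19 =15.16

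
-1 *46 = -46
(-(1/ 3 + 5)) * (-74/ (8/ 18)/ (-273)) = -296/ 91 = -3.25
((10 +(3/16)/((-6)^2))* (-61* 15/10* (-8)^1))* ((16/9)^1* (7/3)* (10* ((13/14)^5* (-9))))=-217542425165/115248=-1887602.61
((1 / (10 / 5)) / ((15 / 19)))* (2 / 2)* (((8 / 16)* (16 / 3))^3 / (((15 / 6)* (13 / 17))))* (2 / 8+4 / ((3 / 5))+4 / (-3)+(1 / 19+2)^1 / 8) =2897344 / 78975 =36.69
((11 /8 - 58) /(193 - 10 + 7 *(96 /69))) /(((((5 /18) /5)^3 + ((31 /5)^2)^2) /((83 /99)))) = -43779335625 /262636303655011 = -0.00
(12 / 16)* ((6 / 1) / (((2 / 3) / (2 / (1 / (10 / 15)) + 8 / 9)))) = 15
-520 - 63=-583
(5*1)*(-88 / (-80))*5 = 55 / 2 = 27.50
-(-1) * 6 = 6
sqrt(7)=2.65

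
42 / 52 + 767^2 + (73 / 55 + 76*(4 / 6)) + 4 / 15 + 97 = 2524403603 / 4290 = 588439.07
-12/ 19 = -0.63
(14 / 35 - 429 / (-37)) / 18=2219 / 3330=0.67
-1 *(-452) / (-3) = -452 / 3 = -150.67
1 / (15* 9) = 1 / 135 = 0.01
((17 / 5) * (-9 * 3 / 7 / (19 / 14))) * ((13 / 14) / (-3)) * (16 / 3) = 15.95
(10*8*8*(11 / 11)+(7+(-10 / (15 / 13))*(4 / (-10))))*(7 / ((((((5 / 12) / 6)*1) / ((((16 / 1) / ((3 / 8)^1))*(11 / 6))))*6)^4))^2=1890486536454586999406883638345728 / 38443359375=49175893241109004912682.23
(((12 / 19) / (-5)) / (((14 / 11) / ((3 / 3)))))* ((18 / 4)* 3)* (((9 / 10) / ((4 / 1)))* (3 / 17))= -24057 / 452200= -0.05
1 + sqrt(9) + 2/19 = 78/19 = 4.11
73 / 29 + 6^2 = 1117 / 29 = 38.52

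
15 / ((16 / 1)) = 15 / 16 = 0.94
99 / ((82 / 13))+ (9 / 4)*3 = 3681 / 164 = 22.45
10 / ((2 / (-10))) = -50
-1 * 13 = -13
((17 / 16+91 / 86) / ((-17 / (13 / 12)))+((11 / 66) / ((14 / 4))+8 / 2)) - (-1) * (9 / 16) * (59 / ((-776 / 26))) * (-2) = 6.14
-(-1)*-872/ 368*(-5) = 11.85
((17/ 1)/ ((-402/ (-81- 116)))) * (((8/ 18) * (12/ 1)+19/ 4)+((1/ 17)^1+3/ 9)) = 420989/ 4824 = 87.27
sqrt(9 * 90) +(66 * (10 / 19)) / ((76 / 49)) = 50.86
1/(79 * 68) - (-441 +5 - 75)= 2745093/5372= 511.00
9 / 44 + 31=1373 / 44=31.20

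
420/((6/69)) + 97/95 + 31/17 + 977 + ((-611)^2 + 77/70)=1224596181/3230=379131.94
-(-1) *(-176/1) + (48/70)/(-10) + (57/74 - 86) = -3383813/12950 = -261.30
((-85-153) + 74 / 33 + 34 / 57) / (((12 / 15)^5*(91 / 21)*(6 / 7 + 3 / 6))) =-124053125 / 1016576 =-122.03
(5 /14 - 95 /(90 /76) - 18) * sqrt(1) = -12331 /126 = -97.87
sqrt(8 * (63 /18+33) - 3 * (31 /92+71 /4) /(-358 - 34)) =2 * sqrt(1893130) /161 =17.09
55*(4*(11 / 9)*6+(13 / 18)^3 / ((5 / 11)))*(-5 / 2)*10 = -41472.90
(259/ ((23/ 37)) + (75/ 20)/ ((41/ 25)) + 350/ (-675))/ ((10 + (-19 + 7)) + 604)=0.70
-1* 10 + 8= -2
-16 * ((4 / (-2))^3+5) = 48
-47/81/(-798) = 47/64638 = 0.00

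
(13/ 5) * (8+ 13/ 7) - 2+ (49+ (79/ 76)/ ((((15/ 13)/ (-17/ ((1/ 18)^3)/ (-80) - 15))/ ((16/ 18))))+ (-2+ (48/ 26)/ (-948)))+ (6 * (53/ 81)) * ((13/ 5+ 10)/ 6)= 32554385918/ 30732975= 1059.27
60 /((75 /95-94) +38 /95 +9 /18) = -11400 /17539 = -0.65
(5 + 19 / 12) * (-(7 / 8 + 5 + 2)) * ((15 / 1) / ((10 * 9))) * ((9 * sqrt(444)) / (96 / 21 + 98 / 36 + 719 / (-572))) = -44837793 * sqrt(111) / 1740296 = -271.45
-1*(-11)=11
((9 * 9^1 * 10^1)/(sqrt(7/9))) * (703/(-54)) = -31635 * sqrt(7)/7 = -11956.91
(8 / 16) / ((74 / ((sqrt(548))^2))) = 137 / 37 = 3.70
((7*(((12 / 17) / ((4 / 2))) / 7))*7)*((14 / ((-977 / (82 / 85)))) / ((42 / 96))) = -110208 / 1411765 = -0.08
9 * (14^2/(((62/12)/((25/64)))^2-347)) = -9922500/967811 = -10.25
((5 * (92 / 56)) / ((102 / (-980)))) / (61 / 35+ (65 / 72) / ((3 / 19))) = -10143000 / 958817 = -10.58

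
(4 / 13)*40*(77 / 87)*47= 579040 / 1131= 511.97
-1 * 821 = -821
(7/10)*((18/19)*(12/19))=756/1805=0.42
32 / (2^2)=8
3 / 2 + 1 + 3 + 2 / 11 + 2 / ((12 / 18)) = 191 / 22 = 8.68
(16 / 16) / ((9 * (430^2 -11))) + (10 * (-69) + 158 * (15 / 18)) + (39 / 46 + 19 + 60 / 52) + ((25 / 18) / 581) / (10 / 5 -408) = -126124474093494473 / 234723694851828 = -537.33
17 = 17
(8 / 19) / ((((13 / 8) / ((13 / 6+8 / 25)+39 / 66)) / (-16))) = -2599936 / 203775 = -12.76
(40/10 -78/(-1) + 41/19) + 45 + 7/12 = 29581/228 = 129.74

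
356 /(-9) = -356 /9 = -39.56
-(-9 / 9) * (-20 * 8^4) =-81920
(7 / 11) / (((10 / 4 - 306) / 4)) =-56 / 6677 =-0.01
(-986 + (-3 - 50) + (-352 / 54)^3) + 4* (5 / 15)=-25876169 / 19683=-1314.65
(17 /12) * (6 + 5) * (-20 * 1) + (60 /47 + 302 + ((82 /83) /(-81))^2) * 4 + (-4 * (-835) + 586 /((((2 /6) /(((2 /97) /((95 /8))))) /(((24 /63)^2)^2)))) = 199357015000283721439 /47001485052031545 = 4241.50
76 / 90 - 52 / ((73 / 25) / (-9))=529274 / 3285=161.12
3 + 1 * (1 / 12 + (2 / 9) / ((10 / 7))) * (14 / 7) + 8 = 1033 / 90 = 11.48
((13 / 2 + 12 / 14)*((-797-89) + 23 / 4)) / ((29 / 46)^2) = -27406961 / 1682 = -16294.27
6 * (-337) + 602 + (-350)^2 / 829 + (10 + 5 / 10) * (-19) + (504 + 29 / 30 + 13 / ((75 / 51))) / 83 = -7562961808 / 5160525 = -1465.54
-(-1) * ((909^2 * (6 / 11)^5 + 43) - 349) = 6375879450 / 161051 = 39589.20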